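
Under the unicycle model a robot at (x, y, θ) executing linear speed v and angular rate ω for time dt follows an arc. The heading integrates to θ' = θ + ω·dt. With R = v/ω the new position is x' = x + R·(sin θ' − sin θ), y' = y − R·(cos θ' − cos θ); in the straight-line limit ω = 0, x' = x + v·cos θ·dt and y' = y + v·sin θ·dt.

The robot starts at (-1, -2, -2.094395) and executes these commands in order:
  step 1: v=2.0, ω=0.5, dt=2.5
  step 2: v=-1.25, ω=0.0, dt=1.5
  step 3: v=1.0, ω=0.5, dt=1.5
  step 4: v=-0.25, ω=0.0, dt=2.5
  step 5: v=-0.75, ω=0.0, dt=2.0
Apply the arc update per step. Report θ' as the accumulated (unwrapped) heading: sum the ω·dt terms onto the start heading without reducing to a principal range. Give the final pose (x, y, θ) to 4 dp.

step 1: θ'=-0.8444 (R=4.0000) → pose (-0.5262, -6.6567, -0.8444)
step 2: θ'=-0.8444 (straight) → pose (-1.7715, -5.2550, -0.8444)
step 3: θ'=-0.0944 (R=2.0000) → pose (-0.4649, -5.9178, -0.0944)
step 4: θ'=-0.0944 (straight) → pose (-1.0871, -5.8589, -0.0944)
step 5: θ'=-0.0944 (straight) → pose (-2.5804, -5.7175, -0.0944)

(-2.5804, -5.7175, -0.0944)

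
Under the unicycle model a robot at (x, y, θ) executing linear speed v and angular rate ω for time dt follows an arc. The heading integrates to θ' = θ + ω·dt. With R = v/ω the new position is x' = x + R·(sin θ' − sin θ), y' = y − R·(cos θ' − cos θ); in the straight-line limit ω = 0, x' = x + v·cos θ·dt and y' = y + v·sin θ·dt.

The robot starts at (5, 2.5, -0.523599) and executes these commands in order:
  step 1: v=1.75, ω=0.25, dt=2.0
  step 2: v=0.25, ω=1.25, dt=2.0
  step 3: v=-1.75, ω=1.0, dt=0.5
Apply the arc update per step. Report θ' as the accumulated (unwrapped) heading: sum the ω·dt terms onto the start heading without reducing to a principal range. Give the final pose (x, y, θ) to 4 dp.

(9.2553, 1.5722, 2.9764)

step 1: θ'=-0.0236 (R=7.0000) → pose (8.3348, 1.5641, -0.0236)
step 2: θ'=2.4764 (R=0.2000) → pose (8.4630, 1.9214, 2.4764)
step 3: θ'=2.9764 (R=-1.7500) → pose (9.2553, 1.5722, 2.9764)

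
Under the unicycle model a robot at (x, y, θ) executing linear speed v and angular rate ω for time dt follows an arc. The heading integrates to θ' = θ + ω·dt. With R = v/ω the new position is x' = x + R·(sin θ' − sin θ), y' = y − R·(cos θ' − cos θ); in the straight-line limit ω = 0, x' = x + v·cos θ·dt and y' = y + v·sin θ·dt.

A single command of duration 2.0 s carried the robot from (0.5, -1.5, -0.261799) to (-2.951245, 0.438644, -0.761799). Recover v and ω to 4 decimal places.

v = -2.0000, ω = -0.2500

Δθ = -0.761799 − -0.261799 = -0.500000
ω = Δθ/dt = -0.500000/2.0 = -0.2500
R = Δx/(sin θ' − sin θ) = 8.0000
v = R·ω = 8.0000·-0.2500 = -2.0000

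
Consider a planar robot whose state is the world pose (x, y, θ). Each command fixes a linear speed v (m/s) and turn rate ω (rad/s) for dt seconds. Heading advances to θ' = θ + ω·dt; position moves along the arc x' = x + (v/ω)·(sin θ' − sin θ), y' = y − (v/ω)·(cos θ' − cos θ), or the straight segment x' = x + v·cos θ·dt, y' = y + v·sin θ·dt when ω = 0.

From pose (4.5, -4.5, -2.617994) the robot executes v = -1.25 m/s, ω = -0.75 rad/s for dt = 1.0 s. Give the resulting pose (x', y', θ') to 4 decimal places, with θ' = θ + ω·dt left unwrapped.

(5.7075, -4.3192, -3.3680)

θ' = -2.6180 + -0.75·1.0 = -3.3680
R = v/ω = -1.25/-0.75 = 1.6667
x' = 4.5 + 1.6667·(sin -3.3680 − sin -2.6180) = 5.7075
y' = -4.5 − 1.6667·(cos -3.3680 − cos -2.6180) = -4.3192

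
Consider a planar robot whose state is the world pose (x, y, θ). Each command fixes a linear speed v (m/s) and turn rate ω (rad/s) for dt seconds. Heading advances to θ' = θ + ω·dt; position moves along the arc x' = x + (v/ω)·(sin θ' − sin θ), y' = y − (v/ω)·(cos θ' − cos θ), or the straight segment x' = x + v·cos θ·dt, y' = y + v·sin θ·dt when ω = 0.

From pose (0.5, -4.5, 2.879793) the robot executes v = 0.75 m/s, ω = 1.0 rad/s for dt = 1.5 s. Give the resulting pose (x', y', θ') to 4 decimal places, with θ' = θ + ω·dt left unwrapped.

(-0.4030, -4.9796, 4.3798)

θ' = 2.8798 + 1.0·1.5 = 4.3798
R = v/ω = 0.75/1.0 = 0.7500
x' = 0.5 + 0.7500·(sin 4.3798 − sin 2.8798) = -0.4030
y' = -4.5 − 0.7500·(cos 4.3798 − cos 2.8798) = -4.9796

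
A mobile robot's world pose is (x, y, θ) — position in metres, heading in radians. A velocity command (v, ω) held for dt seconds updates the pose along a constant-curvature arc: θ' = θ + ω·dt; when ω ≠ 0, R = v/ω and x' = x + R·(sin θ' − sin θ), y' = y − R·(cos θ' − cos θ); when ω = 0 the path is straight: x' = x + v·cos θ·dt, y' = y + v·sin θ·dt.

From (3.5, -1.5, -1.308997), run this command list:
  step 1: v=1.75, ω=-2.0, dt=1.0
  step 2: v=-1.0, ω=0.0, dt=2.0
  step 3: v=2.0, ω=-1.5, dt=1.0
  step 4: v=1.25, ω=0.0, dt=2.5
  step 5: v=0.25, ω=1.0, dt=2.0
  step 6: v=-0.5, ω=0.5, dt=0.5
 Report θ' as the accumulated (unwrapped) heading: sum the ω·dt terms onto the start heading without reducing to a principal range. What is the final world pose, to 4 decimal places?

step 1: θ'=-3.3090 (R=-0.8750) → pose (2.5090, -2.5892, -3.3090)
step 2: θ'=-3.3090 (straight) → pose (4.4811, -2.9225, -3.3090)
step 3: θ'=-4.8090 (R=-1.3333) → pose (3.3761, -1.4792, -4.8090)
step 4: θ'=-4.8090 (straight) → pose (3.6775, 1.6313, -4.8090)
step 5: θ'=-2.8090 (R=0.2500) → pose (3.3471, 1.8917, -2.8090)
step 6: θ'=-2.5590 (R=-1.0000) → pose (3.5708, 2.0018, -2.5590)

(3.5708, 2.0018, -2.5590)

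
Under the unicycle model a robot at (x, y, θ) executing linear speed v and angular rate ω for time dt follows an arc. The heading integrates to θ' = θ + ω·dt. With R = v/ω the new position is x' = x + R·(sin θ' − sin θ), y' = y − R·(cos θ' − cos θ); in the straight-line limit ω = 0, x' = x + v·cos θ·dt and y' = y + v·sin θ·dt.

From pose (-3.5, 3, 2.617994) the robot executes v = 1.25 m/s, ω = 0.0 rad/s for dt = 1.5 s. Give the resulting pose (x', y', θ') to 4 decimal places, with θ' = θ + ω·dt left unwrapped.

θ' = 2.6180 + 0.0·1.5 = 2.6180
ω = 0 → straight: x' = -3.5 + 1.25·cos(2.6180)·1.5 = -5.1238
y' = 3 + 1.25·sin(2.6180)·1.5 = 3.9375

(-5.1238, 3.9375, 2.6180)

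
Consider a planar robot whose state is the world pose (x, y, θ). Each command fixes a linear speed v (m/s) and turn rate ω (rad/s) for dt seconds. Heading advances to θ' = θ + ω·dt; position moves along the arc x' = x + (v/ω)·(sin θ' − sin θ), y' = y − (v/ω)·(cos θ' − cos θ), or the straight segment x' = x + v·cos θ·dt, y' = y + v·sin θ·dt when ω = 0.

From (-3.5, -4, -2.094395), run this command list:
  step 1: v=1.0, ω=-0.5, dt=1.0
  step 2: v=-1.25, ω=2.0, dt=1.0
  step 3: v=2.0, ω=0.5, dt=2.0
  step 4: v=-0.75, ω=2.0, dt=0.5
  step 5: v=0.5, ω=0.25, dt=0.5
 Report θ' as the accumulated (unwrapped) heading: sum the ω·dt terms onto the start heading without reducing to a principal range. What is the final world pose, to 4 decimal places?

(-0.5446, -4.0523, 1.5306)

step 1: θ'=-2.5944 (R=-2.0000) → pose (-4.1915, -4.7080, -2.5944)
step 2: θ'=-0.5944 (R=-0.6250) → pose (-4.1666, -3.6564, -0.5944)
step 3: θ'=0.4056 (R=4.0000) → pose (-0.3483, -4.0179, 0.4056)
step 4: θ'=1.4056 (R=-0.3750) → pose (-0.5702, -4.3008, 1.4056)
step 5: θ'=1.5306 (R=2.0000) → pose (-0.5446, -4.0523, 1.5306)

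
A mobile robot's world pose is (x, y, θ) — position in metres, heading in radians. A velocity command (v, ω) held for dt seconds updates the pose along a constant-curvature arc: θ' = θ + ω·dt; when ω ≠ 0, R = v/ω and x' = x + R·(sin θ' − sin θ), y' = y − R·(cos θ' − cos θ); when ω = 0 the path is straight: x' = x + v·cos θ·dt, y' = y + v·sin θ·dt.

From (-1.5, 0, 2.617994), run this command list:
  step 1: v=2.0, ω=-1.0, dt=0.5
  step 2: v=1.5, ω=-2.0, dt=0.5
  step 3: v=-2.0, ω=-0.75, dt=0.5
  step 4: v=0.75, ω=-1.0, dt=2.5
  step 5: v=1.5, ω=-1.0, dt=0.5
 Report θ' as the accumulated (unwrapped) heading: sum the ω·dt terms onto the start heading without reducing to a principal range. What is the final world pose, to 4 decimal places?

(-1.9050, -0.7513, -2.2570)

step 1: θ'=2.1180 (R=-2.0000) → pose (-2.2080, 0.6915, 2.1180)
step 2: θ'=1.1180 (R=-0.7500) → pose (-2.2419, 1.4098, 1.1180)
step 3: θ'=0.7430 (R=2.6667) → pose (-2.8358, 0.6126, 0.7430)
step 4: θ'=-1.7570 (R=-0.7500) → pose (-1.5914, -0.0786, -1.7570)
step 5: θ'=-2.2570 (R=-1.5000) → pose (-1.9050, -0.7513, -2.2570)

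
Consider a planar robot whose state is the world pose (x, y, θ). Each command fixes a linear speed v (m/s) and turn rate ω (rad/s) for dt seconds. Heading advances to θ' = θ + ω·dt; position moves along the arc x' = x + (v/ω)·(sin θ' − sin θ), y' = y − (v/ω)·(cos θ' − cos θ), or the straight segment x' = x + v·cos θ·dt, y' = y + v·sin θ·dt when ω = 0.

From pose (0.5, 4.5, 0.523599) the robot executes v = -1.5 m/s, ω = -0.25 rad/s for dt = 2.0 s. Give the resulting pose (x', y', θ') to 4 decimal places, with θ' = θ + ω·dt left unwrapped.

(-2.3584, 3.6978, 0.0236)

θ' = 0.5236 + -0.25·2.0 = 0.0236
R = v/ω = -1.5/-0.25 = 6.0000
x' = 0.5 + 6.0000·(sin 0.0236 − sin 0.5236) = -2.3584
y' = 4.5 − 6.0000·(cos 0.0236 − cos 0.5236) = 3.6978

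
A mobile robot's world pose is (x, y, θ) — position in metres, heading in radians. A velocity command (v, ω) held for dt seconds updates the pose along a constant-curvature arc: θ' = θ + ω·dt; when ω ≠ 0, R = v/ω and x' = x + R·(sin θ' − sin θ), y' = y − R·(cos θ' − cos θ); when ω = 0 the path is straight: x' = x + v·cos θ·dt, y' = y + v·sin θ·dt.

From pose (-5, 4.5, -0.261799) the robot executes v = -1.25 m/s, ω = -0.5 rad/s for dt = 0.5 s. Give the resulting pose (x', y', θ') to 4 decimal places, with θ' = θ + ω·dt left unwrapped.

(-5.5773, 4.7352, -0.5118)

θ' = -0.2618 + -0.5·0.5 = -0.5118
R = v/ω = -1.25/-0.5 = 2.5000
x' = -5 + 2.5000·(sin -0.5118 − sin -0.2618) = -5.5773
y' = 4.5 − 2.5000·(cos -0.5118 − cos -0.2618) = 4.7352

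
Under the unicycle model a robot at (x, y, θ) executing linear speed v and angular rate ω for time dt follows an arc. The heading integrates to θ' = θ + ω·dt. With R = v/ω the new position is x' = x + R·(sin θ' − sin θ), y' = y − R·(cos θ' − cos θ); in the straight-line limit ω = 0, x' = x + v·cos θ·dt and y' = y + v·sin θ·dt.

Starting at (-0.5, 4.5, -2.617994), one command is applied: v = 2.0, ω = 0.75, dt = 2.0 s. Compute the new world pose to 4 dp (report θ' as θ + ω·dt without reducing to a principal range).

(-1.5646, 1.0240, -1.1180)

θ' = -2.6180 + 0.75·2.0 = -1.1180
R = v/ω = 2.0/0.75 = 2.6667
x' = -0.5 + 2.6667·(sin -1.1180 − sin -2.6180) = -1.5646
y' = 4.5 − 2.6667·(cos -1.1180 − cos -2.6180) = 1.0240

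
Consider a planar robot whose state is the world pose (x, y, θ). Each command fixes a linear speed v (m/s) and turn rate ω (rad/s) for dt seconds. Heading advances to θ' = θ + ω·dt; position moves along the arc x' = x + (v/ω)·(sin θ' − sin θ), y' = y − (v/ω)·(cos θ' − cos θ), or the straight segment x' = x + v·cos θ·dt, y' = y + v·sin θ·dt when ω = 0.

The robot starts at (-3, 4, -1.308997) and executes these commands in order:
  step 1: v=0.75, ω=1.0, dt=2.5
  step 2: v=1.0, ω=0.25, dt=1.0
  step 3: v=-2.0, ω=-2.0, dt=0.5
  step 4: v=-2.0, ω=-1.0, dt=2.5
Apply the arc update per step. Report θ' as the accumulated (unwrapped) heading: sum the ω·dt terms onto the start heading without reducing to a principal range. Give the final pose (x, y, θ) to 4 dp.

(-4.5124, 6.8531, -2.0590)

step 1: θ'=1.1910 (R=0.7500) → pose (-1.5790, 3.9161, 1.1910)
step 2: θ'=1.4410 (R=4.0000) → pose (-1.3276, 4.8813, 1.4410)
step 3: θ'=0.4410 (R=1.0000) → pose (-1.8924, 4.1064, 0.4410)
step 4: θ'=-2.0590 (R=2.0000) → pose (-4.5124, 6.8531, -2.0590)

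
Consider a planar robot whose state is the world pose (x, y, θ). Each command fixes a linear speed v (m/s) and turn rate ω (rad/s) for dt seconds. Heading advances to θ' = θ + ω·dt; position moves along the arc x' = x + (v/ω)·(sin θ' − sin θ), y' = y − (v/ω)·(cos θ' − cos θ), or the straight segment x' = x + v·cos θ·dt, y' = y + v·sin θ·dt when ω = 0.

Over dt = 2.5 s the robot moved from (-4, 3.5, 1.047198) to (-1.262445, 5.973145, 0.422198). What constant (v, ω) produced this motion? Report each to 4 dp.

Δθ = 0.422198 − 1.047198 = -0.625000
ω = Δθ/dt = -0.625000/2.5 = -0.2500
R = Δx/(sin θ' − sin θ) = -6.0000
v = R·ω = -6.0000·-0.2500 = 1.5000

v = 1.5000, ω = -0.2500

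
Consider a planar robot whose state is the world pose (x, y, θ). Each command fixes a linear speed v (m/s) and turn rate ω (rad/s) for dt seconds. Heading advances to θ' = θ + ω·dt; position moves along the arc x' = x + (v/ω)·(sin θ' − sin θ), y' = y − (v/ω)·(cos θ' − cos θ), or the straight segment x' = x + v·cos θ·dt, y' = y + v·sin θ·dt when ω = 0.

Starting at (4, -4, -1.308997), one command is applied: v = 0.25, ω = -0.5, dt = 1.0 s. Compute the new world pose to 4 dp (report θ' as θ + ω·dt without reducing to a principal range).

(4.0029, -4.2474, -1.8090)

θ' = -1.3090 + -0.5·1.0 = -1.8090
R = v/ω = 0.25/-0.5 = -0.5000
x' = 4 + -0.5000·(sin -1.8090 − sin -1.3090) = 4.0029
y' = -4 − -0.5000·(cos -1.8090 − cos -1.3090) = -4.2474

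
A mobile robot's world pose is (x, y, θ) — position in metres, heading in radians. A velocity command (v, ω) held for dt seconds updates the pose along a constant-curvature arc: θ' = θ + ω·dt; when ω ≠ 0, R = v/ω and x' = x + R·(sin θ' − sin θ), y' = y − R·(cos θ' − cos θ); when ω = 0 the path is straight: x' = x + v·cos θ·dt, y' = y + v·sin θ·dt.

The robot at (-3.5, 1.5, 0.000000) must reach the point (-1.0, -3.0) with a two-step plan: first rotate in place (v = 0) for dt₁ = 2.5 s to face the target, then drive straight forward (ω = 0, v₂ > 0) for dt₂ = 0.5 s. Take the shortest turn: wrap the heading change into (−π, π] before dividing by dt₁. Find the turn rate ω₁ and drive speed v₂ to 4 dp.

ω₁ = -0.4255, v₂ = 10.2956

heading to target = atan2(-3−1.5, -1−-3.5) = -1.0637
Δθ = wrap(-1.0637 − 0.0000) = -1.0637; ω₁ = Δθ/dt₁ = -0.4255
distance = √((-1−-3.5)² + (-3−1.5)²) = 5.1478; v₂ = distance/dt₂ = 10.2956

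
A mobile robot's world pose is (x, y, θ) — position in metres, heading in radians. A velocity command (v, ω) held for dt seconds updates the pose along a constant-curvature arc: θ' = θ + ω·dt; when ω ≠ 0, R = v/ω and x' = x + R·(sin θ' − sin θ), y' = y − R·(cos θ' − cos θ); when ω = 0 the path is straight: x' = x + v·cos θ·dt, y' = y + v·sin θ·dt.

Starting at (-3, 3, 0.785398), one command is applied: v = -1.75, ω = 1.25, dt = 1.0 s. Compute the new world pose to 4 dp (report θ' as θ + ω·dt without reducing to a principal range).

θ' = 0.7854 + 1.25·1.0 = 2.0354
R = v/ω = -1.75/1.25 = -1.4000
x' = -3 + -1.4000·(sin 2.0354 − sin 0.7854) = -3.2617
y' = 3 − -1.4000·(cos 2.0354 − cos 0.7854) = 1.3828

(-3.2617, 1.3828, 2.0354)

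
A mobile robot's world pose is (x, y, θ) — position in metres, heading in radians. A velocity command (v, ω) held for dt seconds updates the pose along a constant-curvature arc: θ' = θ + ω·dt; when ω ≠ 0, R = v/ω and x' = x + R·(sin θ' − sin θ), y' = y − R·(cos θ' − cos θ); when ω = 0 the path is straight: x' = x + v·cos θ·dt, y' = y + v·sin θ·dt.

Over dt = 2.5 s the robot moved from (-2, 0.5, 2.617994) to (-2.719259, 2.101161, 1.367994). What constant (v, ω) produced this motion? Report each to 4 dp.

v = 0.7500, ω = -0.5000

Δθ = 1.367994 − 2.617994 = -1.250000
ω = Δθ/dt = -1.250000/2.5 = -0.5000
R = −Δy/(cos θ' − cos θ) = -1.5000
v = R·ω = -1.5000·-0.5000 = 0.7500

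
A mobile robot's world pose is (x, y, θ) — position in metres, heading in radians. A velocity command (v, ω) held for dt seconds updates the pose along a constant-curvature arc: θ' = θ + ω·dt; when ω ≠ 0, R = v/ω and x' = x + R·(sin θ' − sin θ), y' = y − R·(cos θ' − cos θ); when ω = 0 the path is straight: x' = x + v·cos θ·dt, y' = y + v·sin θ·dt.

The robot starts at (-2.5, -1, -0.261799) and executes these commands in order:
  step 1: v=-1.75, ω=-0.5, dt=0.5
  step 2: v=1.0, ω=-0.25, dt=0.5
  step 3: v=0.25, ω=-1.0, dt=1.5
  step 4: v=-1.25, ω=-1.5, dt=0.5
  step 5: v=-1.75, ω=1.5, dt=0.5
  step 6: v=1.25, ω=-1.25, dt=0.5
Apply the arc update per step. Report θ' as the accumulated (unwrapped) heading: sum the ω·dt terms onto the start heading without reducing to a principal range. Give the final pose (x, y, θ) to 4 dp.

(-2.1157, -0.8069, -2.7618)

step 1: θ'=-0.5118 (R=3.5000) → pose (-3.3082, -0.6708, -0.5118)
step 2: θ'=-0.6368 (R=-4.0000) → pose (-2.8887, -0.9422, -0.6368)
step 3: θ'=-2.1368 (R=-0.2500) → pose (-2.8264, -1.2773, -2.1368)
step 4: θ'=-2.8868 (R=0.8333) → pose (-2.3330, -0.9178, -2.8868)
step 5: θ'=-2.1368 (R=-1.1667) → pose (-1.6424, -0.4144, -2.1368)
step 6: θ'=-2.7618 (R=-1.0000) → pose (-2.1157, -0.8069, -2.7618)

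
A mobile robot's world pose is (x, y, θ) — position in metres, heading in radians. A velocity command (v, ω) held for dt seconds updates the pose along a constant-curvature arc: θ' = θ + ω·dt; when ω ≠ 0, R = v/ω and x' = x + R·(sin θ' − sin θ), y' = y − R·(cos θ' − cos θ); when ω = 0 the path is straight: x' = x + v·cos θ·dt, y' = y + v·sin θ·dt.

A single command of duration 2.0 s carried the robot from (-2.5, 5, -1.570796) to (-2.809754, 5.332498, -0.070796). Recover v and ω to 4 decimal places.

Δθ = -0.070796 − -1.570796 = 1.500000
ω = Δθ/dt = 1.500000/2.0 = 0.7500
R = −Δy/(cos θ' − cos θ) = -0.3333
v = R·ω = -0.3333·0.7500 = -0.2500

v = -0.2500, ω = 0.7500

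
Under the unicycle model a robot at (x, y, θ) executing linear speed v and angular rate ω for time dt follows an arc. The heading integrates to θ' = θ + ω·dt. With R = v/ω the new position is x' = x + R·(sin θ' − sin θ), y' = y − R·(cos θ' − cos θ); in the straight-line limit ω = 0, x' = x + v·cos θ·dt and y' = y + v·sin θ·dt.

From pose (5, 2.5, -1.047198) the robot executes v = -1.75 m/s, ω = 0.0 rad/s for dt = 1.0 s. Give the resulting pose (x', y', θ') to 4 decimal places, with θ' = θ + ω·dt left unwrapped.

(4.1250, 4.0155, -1.0472)

θ' = -1.0472 + 0.0·1.0 = -1.0472
ω = 0 → straight: x' = 5 + -1.75·cos(-1.0472)·1.0 = 4.1250
y' = 2.5 + -1.75·sin(-1.0472)·1.0 = 4.0155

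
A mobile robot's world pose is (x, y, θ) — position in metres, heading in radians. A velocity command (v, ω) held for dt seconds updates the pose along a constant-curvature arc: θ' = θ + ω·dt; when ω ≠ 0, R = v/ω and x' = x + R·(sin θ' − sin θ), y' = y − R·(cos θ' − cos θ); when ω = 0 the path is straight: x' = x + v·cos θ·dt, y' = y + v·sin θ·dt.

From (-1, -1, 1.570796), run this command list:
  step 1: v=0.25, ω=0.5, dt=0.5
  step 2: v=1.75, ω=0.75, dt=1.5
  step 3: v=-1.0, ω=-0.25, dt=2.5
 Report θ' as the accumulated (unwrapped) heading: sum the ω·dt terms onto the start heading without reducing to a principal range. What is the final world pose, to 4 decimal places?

step 1: θ'=1.8208 (R=0.5000) → pose (-1.0155, -0.8763, 1.8208)
step 2: θ'=2.9458 (R=2.3333) → pose (-2.8224, 0.8352, 2.9458)
step 3: θ'=2.3208 (R=4.0000) → pose (-0.6738, -0.3618, 2.3208)

(-0.6738, -0.3618, 2.3208)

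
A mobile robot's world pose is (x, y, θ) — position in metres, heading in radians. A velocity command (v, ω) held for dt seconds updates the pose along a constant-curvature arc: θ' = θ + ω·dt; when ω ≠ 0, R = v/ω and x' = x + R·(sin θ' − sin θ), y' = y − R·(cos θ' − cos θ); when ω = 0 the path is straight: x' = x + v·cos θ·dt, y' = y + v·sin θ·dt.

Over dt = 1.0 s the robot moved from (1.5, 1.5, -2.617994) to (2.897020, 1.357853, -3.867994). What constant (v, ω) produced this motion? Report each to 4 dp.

v = -1.5000, ω = -1.2500

Δθ = -3.867994 − -2.617994 = -1.250000
ω = Δθ/dt = -1.250000/1.0 = -1.2500
R = Δx/(sin θ' − sin θ) = 1.2000
v = R·ω = 1.2000·-1.2500 = -1.5000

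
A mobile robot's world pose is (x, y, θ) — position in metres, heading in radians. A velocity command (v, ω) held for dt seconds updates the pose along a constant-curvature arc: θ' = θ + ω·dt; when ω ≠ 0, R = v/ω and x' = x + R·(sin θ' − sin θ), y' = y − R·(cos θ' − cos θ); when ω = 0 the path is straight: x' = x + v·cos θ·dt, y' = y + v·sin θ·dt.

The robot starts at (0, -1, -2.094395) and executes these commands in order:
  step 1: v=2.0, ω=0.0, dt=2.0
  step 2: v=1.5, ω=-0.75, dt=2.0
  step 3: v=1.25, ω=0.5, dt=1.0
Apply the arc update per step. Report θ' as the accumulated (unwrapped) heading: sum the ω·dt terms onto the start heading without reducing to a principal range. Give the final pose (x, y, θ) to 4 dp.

(-5.8187, -5.0134, -3.0944)

step 1: θ'=-2.0944 (straight) → pose (-2.0000, -4.4641, -2.0944)
step 2: θ'=-3.5944 (R=-2.0000) → pose (-4.6070, -5.2626, -3.5944)
step 3: θ'=-3.0944 (R=2.5000) → pose (-5.8187, -5.0134, -3.0944)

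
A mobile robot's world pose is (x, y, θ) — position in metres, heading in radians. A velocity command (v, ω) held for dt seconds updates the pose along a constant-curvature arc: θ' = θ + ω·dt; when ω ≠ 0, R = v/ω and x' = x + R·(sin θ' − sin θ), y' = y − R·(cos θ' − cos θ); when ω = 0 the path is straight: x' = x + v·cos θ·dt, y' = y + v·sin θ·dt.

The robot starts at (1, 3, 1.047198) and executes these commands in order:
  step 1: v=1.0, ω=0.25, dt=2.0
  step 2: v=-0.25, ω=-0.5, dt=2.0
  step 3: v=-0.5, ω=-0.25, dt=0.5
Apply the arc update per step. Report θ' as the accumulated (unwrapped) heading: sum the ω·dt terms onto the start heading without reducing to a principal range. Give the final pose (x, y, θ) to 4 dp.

(1.0740, 4.3740, 0.4222)

step 1: θ'=1.5472 (R=4.0000) → pose (1.5348, 4.9056, 1.5472)
step 2: θ'=0.5472 (R=0.5000) → pose (1.2951, 4.4904, 0.5472)
step 3: θ'=0.4222 (R=2.0000) → pose (1.0740, 4.3740, 0.4222)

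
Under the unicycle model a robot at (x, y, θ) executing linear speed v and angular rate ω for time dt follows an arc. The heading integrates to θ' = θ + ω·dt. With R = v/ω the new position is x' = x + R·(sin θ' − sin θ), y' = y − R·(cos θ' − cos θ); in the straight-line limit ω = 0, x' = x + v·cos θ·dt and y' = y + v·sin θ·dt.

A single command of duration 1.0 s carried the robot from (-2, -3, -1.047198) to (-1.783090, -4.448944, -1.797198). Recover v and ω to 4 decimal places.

v = 1.5000, ω = -0.7500

Δθ = -1.797198 − -1.047198 = -0.750000
ω = Δθ/dt = -0.750000/1.0 = -0.7500
R = −Δy/(cos θ' − cos θ) = -2.0000
v = R·ω = -2.0000·-0.7500 = 1.5000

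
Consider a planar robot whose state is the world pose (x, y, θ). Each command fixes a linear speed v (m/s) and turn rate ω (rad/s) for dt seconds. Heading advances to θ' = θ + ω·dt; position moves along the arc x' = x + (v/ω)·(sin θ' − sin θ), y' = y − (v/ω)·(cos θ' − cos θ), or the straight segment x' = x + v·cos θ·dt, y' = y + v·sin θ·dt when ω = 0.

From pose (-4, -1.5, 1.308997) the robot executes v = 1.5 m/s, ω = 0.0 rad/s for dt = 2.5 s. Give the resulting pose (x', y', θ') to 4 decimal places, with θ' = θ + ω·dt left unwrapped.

θ' = 1.3090 + 0.0·2.5 = 1.3090
ω = 0 → straight: x' = -4 + 1.5·cos(1.3090)·2.5 = -3.0294
y' = -1.5 + 1.5·sin(1.3090)·2.5 = 2.1222

(-3.0294, 2.1222, 1.3090)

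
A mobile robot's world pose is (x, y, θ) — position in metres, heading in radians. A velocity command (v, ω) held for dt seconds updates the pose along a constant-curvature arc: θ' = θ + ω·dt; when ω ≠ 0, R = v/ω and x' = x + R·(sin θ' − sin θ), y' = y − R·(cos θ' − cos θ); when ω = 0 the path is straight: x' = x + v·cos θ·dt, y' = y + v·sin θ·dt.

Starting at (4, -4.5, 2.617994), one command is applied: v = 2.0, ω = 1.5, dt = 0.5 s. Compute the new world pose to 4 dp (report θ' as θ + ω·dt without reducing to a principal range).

(3.0340, -4.3554, 3.3680)

θ' = 2.6180 + 1.5·0.5 = 3.3680
R = v/ω = 2.0/1.5 = 1.3333
x' = 4 + 1.3333·(sin 3.3680 − sin 2.6180) = 3.0340
y' = -4.5 − 1.3333·(cos 3.3680 − cos 2.6180) = -4.3554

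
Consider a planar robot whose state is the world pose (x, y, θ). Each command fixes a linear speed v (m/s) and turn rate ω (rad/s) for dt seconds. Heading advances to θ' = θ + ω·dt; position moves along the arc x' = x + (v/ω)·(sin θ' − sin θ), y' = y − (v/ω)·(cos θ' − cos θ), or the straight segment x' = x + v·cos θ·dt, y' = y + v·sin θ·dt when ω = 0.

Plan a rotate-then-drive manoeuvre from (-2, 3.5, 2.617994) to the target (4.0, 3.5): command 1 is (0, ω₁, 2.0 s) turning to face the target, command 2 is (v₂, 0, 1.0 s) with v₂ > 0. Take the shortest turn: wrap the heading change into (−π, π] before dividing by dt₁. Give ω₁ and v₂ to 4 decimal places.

heading to target = atan2(3.5−3.5, 4−-2) = 0.0000
Δθ = wrap(0.0000 − 2.6180) = -2.6180; ω₁ = Δθ/dt₁ = -1.3090
distance = √((4−-2)² + (3.5−3.5)²) = 6.0000; v₂ = distance/dt₂ = 6.0000

ω₁ = -1.3090, v₂ = 6.0000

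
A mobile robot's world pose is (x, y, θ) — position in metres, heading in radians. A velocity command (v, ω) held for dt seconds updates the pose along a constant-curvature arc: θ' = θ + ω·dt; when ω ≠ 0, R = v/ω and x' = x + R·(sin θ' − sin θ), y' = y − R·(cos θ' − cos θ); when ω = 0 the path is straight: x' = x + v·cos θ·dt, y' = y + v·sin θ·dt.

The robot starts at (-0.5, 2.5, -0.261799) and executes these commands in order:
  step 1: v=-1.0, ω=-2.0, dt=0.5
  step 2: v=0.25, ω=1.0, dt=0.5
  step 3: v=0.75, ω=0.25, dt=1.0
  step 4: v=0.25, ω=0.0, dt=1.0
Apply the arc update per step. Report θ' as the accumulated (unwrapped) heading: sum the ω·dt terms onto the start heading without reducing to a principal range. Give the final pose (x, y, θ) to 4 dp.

(0.0381, 2.1588, -0.5118)

step 1: θ'=-1.2618 (R=0.5000) → pose (-0.8469, 2.8309, -1.2618)
step 2: θ'=-0.7618 (R=0.2500) → pose (-0.7813, 2.7260, -0.7618)
step 3: θ'=-0.5118 (R=3.0000) → pose (-0.1799, 2.2812, -0.5118)
step 4: θ'=-0.5118 (straight) → pose (0.0381, 2.1588, -0.5118)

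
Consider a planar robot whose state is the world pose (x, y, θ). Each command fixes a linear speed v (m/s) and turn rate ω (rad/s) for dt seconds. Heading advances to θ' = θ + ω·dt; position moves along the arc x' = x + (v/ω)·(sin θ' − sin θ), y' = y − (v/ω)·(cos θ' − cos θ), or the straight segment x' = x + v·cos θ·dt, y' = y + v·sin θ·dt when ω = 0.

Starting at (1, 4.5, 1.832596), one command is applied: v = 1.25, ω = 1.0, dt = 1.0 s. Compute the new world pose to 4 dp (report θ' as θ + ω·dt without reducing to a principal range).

(0.1727, 5.3673, 2.8326)

θ' = 1.8326 + 1.0·1.0 = 2.8326
R = v/ω = 1.25/1.0 = 1.2500
x' = 1 + 1.2500·(sin 2.8326 − sin 1.8326) = 0.1727
y' = 4.5 − 1.2500·(cos 2.8326 − cos 1.8326) = 5.3673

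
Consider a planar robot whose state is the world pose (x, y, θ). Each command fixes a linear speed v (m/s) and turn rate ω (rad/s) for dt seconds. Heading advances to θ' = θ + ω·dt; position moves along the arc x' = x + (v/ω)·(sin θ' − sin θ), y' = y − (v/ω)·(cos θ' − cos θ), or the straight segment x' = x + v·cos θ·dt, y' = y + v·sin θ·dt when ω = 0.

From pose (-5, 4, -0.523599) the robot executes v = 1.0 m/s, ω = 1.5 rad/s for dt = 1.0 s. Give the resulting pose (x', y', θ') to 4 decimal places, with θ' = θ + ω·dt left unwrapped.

θ' = -0.5236 + 1.5·1.0 = 0.9764
R = v/ω = 1.0/1.5 = 0.6667
x' = -5 + 0.6667·(sin 0.9764 − sin -0.5236) = -4.1143
y' = 4 − 0.6667·(cos 0.9764 − cos -0.5236) = 4.2040

(-4.1143, 4.2040, 0.9764)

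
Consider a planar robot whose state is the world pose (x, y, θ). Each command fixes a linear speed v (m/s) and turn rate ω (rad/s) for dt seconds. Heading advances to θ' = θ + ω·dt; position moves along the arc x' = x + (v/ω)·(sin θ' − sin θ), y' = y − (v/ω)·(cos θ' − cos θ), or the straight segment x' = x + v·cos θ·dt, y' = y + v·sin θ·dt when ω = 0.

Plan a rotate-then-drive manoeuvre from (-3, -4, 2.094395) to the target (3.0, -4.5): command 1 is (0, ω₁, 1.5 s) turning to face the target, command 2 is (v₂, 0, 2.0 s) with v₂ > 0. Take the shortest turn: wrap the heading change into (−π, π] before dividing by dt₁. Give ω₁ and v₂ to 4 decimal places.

ω₁ = -1.4517, v₂ = 3.0104

heading to target = atan2(-4.5−-4, 3−-3) = -0.0831
Δθ = wrap(-0.0831 − 2.0944) = -2.1775; ω₁ = Δθ/dt₁ = -1.4517
distance = √((3−-3)² + (-4.5−-4)²) = 6.0208; v₂ = distance/dt₂ = 3.0104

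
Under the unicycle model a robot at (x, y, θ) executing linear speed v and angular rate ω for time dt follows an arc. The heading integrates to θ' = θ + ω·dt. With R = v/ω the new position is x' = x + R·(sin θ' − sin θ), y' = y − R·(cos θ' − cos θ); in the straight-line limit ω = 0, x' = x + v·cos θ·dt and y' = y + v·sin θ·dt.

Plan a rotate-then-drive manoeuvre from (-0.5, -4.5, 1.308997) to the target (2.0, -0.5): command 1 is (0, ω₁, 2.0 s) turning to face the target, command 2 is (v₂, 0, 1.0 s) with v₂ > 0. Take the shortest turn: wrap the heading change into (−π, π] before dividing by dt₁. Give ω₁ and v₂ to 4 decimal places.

heading to target = atan2(-0.5−-4.5, 2−-0.5) = 1.0122
Δθ = wrap(1.0122 − 1.3090) = -0.2968; ω₁ = Δθ/dt₁ = -0.1484
distance = √((2−-0.5)² + (-0.5−-4.5)²) = 4.7170; v₂ = distance/dt₂ = 4.7170

ω₁ = -0.1484, v₂ = 4.7170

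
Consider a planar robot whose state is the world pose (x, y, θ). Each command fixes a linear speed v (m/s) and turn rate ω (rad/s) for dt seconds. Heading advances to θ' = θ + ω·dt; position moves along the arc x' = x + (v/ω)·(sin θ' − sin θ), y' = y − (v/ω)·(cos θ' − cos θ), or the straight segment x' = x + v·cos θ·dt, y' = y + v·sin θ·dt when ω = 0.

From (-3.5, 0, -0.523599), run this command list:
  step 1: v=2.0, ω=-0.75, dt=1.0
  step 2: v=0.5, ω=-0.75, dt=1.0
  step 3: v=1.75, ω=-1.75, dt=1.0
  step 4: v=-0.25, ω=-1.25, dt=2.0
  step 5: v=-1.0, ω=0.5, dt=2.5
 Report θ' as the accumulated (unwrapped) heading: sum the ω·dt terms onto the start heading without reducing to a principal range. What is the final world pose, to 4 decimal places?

(-5.8125, -4.1336, -5.0236)

step 1: θ'=-1.2736 (R=-2.6667) → pose (-2.2836, -1.5285, -1.2736)
step 2: θ'=-2.0236 (R=-0.6667) → pose (-2.3215, -2.0154, -2.0236)
step 3: θ'=-3.7736 (R=-1.0000) → pose (-3.8115, -2.3847, -3.7736)
step 4: θ'=-6.2736 (R=0.2000) → pose (-3.9278, -2.7461, -6.2736)
step 5: θ'=-5.0236 (R=-2.0000) → pose (-5.8125, -4.1336, -5.0236)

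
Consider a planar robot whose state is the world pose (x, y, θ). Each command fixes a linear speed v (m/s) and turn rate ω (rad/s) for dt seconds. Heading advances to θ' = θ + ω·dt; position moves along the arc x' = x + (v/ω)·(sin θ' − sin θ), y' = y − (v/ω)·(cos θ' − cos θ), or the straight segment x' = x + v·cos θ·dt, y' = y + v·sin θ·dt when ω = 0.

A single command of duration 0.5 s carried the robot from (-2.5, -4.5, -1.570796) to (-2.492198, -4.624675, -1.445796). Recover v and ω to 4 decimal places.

v = 0.2500, ω = 0.2500

Δθ = -1.445796 − -1.570796 = 0.125000
ω = Δθ/dt = 0.125000/0.5 = 0.2500
R = −Δy/(cos θ' − cos θ) = 1.0000
v = R·ω = 1.0000·0.2500 = 0.2500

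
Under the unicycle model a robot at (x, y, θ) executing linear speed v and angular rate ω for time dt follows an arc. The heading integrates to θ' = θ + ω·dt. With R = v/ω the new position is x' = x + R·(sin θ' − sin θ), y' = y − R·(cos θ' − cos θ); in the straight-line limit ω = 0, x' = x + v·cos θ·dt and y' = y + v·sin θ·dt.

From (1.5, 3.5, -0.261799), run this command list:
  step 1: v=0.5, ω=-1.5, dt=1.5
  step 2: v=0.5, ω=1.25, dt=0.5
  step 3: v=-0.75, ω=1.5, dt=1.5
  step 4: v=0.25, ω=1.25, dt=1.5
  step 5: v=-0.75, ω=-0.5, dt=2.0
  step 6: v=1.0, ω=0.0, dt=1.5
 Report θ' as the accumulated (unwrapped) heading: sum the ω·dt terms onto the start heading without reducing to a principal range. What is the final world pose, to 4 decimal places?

step 1: θ'=-2.5118 (R=-0.3333) → pose (1.6101, 2.9086, -2.5118)
step 2: θ'=-1.8868 (R=0.4000) → pose (1.4655, 2.7097, -1.8868)
step 3: θ'=0.3632 (R=-0.5000) → pose (0.8126, 3.3325, 0.3632)
step 4: θ'=2.2382 (R=0.2000) → pose (0.8986, 3.6432, 2.2382)
step 5: θ'=1.2382 (R=1.5000) → pose (1.1383, 2.2250, 1.2382)
step 6: θ'=1.2382 (straight) → pose (1.6280, 3.6428, 1.2382)

(1.6280, 3.6428, 1.2382)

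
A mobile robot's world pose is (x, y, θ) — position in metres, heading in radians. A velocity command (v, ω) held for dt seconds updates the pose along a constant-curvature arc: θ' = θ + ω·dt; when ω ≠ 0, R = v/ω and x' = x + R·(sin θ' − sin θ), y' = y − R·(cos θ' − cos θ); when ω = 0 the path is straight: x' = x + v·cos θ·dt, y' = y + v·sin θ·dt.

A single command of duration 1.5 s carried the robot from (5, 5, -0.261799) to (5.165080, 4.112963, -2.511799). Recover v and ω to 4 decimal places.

Δθ = -2.511799 − -0.261799 = -2.250000
ω = Δθ/dt = -2.250000/1.5 = -1.5000
R = −Δy/(cos θ' − cos θ) = -0.5000
v = R·ω = -0.5000·-1.5000 = 0.7500

v = 0.7500, ω = -1.5000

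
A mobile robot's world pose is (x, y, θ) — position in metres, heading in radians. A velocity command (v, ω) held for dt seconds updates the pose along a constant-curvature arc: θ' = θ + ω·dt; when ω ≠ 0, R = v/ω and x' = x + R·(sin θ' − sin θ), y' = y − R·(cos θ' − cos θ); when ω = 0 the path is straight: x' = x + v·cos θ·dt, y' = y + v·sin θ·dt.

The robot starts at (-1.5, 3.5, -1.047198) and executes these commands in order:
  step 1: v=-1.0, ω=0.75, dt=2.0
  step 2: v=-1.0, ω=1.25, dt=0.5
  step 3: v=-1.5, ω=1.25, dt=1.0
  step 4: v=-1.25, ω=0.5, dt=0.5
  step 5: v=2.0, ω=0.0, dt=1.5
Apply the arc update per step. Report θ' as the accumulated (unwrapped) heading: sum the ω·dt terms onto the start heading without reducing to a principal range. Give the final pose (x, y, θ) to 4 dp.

step 1: θ'=0.4528 (R=-1.3333) → pose (-3.2380, 4.0323, 0.4528)
step 2: θ'=1.0778 (R=-0.8000) → pose (-3.5928, 3.6915, 1.0778)
step 3: θ'=2.3278 (R=-1.2000) → pose (-3.4079, 2.2995, 2.3278)
step 4: θ'=2.5778 (R=-2.5000) → pose (-2.9267, 1.9033, 2.5778)
step 5: θ'=2.5778 (straight) → pose (-5.4624, 3.5065, 2.5778)

(-5.4624, 3.5065, 2.5778)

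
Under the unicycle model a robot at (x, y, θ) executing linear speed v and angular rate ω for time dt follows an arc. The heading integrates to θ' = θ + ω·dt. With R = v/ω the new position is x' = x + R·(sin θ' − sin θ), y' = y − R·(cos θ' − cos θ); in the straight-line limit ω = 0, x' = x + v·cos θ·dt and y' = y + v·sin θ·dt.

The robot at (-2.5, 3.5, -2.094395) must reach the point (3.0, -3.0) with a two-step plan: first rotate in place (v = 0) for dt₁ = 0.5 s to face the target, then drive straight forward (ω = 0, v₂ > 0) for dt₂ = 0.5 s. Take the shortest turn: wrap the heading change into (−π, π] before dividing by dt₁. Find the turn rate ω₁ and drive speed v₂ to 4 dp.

heading to target = atan2(-3−3.5, 3−-2.5) = -0.8685
Δθ = wrap(-0.8685 − -2.0944) = 1.2259; ω₁ = Δθ/dt₁ = 2.4517
distance = √((3−-2.5)² + (-3−3.5)²) = 8.5147; v₂ = distance/dt₂ = 17.0294

ω₁ = 2.4517, v₂ = 17.0294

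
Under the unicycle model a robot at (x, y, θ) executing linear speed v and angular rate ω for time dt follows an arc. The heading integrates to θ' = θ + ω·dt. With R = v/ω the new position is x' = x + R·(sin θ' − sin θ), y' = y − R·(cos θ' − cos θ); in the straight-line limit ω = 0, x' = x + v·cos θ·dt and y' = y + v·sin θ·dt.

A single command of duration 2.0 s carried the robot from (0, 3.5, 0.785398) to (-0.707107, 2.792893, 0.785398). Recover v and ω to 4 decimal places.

v = -0.5000, ω = 0.0000

Δθ = 0.785398 − 0.785398 = 0.000000
ω = Δθ/dt = 0.000000/2.0 = 0.0000
ω = 0 → v = (Δx·cos θ + Δy·sin θ)/dt = -0.5000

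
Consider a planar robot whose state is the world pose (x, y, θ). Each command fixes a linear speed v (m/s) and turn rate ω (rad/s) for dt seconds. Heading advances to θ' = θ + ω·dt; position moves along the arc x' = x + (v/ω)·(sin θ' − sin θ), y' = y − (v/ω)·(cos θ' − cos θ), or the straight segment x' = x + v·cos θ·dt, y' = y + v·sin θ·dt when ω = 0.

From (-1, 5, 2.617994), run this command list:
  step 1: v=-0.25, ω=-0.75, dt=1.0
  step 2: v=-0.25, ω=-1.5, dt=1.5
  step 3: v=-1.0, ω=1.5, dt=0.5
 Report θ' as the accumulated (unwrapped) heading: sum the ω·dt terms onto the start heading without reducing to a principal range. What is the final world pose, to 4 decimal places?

step 1: θ'=1.8680 (R=0.3333) → pose (-0.8479, 4.8089, 1.8680)
step 2: θ'=-0.3820 (R=0.1667) → pose (-1.0694, 4.6055, -0.3820)
step 3: θ'=0.3680 (R=-0.6667) → pose (-1.5578, 4.6089, 0.3680)

(-1.5578, 4.6089, 0.3680)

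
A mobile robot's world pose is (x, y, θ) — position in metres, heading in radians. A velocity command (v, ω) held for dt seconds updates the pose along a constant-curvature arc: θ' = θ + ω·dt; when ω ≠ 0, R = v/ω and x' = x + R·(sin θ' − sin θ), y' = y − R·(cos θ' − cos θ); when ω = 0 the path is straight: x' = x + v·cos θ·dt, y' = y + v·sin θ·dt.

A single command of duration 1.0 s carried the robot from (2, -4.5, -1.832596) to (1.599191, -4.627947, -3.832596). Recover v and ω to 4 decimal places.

Δθ = -3.832596 − -1.832596 = -2.000000
ω = Δθ/dt = -2.000000/1.0 = -2.0000
R = Δx/(sin θ' − sin θ) = -0.2500
v = R·ω = -0.2500·-2.0000 = 0.5000

v = 0.5000, ω = -2.0000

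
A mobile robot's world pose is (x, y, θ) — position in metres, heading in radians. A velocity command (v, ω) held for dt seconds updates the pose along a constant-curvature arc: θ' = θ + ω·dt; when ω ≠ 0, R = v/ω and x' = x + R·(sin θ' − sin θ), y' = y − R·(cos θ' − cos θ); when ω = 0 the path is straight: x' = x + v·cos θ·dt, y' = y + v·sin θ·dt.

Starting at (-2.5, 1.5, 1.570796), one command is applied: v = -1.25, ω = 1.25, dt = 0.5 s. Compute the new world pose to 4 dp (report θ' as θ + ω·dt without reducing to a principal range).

(-2.3110, 0.9149, 2.1958)

θ' = 1.5708 + 1.25·0.5 = 2.1958
R = v/ω = -1.25/1.25 = -1.0000
x' = -2.5 + -1.0000·(sin 2.1958 − sin 1.5708) = -2.3110
y' = 1.5 − -1.0000·(cos 2.1958 − cos 1.5708) = 0.9149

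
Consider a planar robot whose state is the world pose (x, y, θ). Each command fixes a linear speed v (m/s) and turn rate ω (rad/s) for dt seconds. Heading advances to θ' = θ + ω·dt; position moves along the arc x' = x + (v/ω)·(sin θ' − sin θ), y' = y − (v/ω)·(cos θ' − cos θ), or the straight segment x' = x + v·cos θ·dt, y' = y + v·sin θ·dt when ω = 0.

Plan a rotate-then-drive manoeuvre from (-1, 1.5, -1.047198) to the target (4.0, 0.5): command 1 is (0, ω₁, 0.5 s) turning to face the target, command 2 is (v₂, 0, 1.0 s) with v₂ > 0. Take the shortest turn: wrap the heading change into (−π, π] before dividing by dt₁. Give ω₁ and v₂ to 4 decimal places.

ω₁ = 1.6996, v₂ = 5.0990

heading to target = atan2(0.5−1.5, 4−-1) = -0.1974
Δθ = wrap(-0.1974 − -1.0472) = 0.8498; ω₁ = Δθ/dt₁ = 1.6996
distance = √((4−-1)² + (0.5−1.5)²) = 5.0990; v₂ = distance/dt₂ = 5.0990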